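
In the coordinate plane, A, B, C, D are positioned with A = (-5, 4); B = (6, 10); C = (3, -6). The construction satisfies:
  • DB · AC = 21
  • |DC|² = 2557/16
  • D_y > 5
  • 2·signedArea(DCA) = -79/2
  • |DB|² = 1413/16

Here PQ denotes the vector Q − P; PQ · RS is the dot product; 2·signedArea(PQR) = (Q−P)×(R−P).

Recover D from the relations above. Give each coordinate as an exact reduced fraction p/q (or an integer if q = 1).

D = (-9/4, 11/2)

1. D_x = -9/4  [2·signedArea(DCA) = -79/2 ∩ DB · AC = 21]
2. D_y = 11/2  [2·signedArea(DCA) = -79/2 ∩ DB · AC = 21]
   → D = (-9/4, 11/2)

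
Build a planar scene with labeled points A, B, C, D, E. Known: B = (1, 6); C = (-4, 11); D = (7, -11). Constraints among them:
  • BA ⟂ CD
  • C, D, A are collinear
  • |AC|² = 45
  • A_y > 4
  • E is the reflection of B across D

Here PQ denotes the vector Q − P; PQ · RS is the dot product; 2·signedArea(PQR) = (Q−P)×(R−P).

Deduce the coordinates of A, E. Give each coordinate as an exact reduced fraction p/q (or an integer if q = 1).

A = (-1, 5)
E = (13, -28)

1. A_x = -1  [C, D, A are collinear ∩ BA ⟂ CD]
2. A_y = 5  [C, D, A are collinear ∩ BA ⟂ CD]
   → A = (-1, 5)
3. E_x = 13  [E is the reflection of B across D]
4. E_y = -28  [E is the reflection of B across D]
   → E = (13, -28)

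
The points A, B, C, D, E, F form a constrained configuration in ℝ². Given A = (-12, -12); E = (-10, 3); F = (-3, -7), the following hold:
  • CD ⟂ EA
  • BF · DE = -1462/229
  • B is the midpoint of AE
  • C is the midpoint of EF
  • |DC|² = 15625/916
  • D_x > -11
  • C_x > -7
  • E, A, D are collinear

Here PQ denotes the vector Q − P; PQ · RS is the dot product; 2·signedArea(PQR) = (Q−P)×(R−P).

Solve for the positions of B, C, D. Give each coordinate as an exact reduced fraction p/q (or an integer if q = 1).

1. B_x = -11  [B is the midpoint of AE]
2. B_y = -9/2  [B is the midpoint of AE]
   → B = (-11, -9/2)
3. C_x = -13/2  [C is the midpoint of EF]
4. C_y = -2  [C is the midpoint of EF]
   → C = (-13/2, -2)
5. D_x = -2426/229  [E, A, D are collinear ∩ CD ⟂ EA]
6. D_y = -333/229  [E, A, D are collinear ∩ CD ⟂ EA]
   → D = (-2426/229, -333/229)

B = (-11, -9/2)
C = (-13/2, -2)
D = (-2426/229, -333/229)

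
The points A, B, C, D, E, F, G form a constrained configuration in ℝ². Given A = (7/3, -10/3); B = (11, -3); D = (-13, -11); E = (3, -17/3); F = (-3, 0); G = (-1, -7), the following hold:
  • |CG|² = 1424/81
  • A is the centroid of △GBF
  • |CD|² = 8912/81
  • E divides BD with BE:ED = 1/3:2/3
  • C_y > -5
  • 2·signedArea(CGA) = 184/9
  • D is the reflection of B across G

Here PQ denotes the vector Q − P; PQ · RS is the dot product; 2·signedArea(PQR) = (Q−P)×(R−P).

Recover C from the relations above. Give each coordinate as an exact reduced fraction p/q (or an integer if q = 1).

C = (-41/9, -43/9)

1. C_x = -41/9  [line -11/3·x + 10/3·y + -7/9 = 0 ∩ |CD|² = 8912/81]
2. C_y = -43/9  [line -11/3·x + 10/3·y + -7/9 = 0 ∩ |CD|² = 8912/81]
   → C = (-41/9, -43/9)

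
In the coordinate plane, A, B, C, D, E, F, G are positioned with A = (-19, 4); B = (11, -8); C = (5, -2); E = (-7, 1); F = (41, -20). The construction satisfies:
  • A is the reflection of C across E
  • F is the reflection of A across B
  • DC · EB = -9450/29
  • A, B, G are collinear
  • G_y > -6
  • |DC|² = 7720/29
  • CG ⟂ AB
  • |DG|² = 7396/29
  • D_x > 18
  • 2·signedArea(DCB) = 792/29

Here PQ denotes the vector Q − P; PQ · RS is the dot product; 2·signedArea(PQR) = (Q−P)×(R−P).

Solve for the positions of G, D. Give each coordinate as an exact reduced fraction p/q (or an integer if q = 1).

1. G_x = 109/29  [A, B, G are collinear ∩ CG ⟂ AB]
2. G_y = -148/29  [A, B, G are collinear ∩ CG ⟂ AB]
   → G = (109/29, -148/29)
3. D_x = 539/29  [2·signedArea(DCB) = 792/29 ∩ DC · EB = -9450/29]
4. D_y = -320/29  [2·signedArea(DCB) = 792/29 ∩ DC · EB = -9450/29]
   → D = (539/29, -320/29)

D = (539/29, -320/29)
G = (109/29, -148/29)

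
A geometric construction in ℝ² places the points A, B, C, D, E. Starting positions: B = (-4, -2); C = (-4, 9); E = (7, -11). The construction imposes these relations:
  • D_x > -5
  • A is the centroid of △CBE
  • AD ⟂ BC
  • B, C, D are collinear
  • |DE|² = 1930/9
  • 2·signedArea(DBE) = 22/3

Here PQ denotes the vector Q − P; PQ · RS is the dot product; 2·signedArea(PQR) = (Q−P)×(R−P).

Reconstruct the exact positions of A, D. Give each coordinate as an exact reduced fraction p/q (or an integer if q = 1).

1. A_x = -1/3  [A is the centroid of △CBE]
2. A_y = -4/3  [A is the centroid of △CBE]
   → A = (-1/3, -4/3)
3. D_x = -4  [B, C, D are collinear ∩ AD ⟂ BC]
4. D_y = -4/3  [B, C, D are collinear ∩ AD ⟂ BC]
   → D = (-4, -4/3)

A = (-1/3, -4/3)
D = (-4, -4/3)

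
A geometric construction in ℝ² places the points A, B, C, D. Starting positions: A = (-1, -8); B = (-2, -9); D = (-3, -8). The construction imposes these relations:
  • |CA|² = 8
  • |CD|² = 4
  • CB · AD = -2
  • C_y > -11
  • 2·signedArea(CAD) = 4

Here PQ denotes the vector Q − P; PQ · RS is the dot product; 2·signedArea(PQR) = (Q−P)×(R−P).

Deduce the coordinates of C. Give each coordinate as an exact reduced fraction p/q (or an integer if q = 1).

1. C_x = -3  [CB · AD = -2 ∩ 2·signedArea(CAD) = 4]
2. C_y = -10  [CB · AD = -2 ∩ 2·signedArea(CAD) = 4]
   → C = (-3, -10)

C = (-3, -10)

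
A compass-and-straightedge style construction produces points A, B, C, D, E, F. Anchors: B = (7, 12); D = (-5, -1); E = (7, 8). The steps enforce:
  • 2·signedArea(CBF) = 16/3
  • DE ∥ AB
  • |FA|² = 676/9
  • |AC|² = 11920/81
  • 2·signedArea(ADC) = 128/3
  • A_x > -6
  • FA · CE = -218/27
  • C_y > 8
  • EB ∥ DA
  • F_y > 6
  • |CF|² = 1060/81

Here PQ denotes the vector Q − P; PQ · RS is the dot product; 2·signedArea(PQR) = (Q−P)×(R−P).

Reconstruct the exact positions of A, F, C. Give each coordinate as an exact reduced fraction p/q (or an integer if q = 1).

1. A_x = -5  [DE ∥ AB ∩ EB ∥ DA]
2. A_y = 3  [DE ∥ AB ∩ EB ∥ DA]
   → A = (-5, 3)
3. C_x = 17/3  [2·signedArea(ADC) = 128/3]
4. C_y = 79/9  [|AC|² = 11920/81]
   → C = (17/3, 79/9)
5. F_x = 3  [FA · CE = -218/27 ∩ 2·signedArea(CBF) = 16/3]
6. F_y = 19/3  [FA · CE = -218/27 ∩ 2·signedArea(CBF) = 16/3]
   → F = (3, 19/3)

A = (-5, 3)
C = (17/3, 79/9)
F = (3, 19/3)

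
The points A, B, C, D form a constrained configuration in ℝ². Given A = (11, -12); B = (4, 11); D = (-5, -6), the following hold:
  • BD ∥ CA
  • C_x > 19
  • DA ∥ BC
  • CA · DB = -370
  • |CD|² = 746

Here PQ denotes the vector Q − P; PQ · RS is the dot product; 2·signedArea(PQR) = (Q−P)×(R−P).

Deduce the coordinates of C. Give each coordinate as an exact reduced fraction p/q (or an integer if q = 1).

1. C_x = 20  [BD ∥ CA ∩ DA ∥ BC]
2. C_y = 5  [BD ∥ CA ∩ DA ∥ BC]
   → C = (20, 5)

C = (20, 5)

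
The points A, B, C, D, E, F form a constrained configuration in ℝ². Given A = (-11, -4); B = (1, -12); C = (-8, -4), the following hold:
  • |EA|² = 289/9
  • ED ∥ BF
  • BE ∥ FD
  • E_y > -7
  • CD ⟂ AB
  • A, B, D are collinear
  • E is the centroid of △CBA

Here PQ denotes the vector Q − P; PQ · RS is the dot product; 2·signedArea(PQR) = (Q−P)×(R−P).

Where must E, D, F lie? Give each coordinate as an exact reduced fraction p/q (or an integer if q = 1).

D = (-116/13, -70/13)
E = (-6, -20/3)
F = (-25/13, -418/39)

1. E_x = -6  [E is the centroid of △CBA]
2. E_y = -20/3  [E is the centroid of △CBA]
   → E = (-6, -20/3)
3. D_x = -116/13  [A, B, D are collinear ∩ CD ⟂ AB]
4. D_y = -70/13  [A, B, D are collinear ∩ CD ⟂ AB]
   → D = (-116/13, -70/13)
5. F_x = -25/13  [BE ∥ FD ∩ ED ∥ BF]
6. F_y = -418/39  [BE ∥ FD ∩ ED ∥ BF]
   → F = (-25/13, -418/39)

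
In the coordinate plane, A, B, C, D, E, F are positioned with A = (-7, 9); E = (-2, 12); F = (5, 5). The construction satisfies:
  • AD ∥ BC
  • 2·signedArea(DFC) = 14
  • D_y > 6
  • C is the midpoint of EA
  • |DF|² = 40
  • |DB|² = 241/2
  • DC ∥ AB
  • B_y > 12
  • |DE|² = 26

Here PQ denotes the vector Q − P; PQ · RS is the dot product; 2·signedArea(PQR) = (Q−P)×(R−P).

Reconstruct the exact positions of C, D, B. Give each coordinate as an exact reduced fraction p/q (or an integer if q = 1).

B = (-21/2, 25/2)
C = (-9/2, 21/2)
D = (-1, 7)

1. C_x = -9/2  [C is the midpoint of EA]
2. C_y = 21/2  [C is the midpoint of EA]
   → C = (-9/2, 21/2)
3. D_x = -1  [line -11/2·x + -19/2·y + 61 = 0 ∩ |DF|² = 40]
4. D_y = 7  [line -11/2·x + -19/2·y + 61 = 0 ∩ |DF|² = 40]
   → D = (-1, 7)
5. B_x = -21/2  [AD ∥ BC ∩ DC ∥ AB]
6. B_y = 25/2  [AD ∥ BC ∩ DC ∥ AB]
   → B = (-21/2, 25/2)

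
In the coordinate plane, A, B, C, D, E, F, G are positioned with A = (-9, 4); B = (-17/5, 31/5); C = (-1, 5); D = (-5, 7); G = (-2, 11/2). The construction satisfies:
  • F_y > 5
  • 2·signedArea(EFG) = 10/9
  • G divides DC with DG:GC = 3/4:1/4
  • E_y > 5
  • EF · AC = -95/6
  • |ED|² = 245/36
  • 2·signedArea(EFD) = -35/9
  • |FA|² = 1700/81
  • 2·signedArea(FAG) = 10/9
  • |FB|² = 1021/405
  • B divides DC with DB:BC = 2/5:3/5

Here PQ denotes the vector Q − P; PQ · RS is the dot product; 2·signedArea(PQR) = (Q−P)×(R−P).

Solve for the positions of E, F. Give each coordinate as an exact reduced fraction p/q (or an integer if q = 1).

1. F_x = -41/9  [line -3/2·x + 7·y + -767/18 = 0 ∩ |FA|² = 1700/81]
2. F_y = 46/9  [line -3/2·x + 7·y + -767/18 = 0 ∩ |FA|² = 1700/81]
   → F = (-41/9, 46/9)
3. E_x = -8/3  [2·signedArea(EFD) = -35/9 ∩ 2·signedArea(EFG) = 10/9]
4. E_y = 35/6  [2·signedArea(EFD) = -35/9 ∩ 2·signedArea(EFG) = 10/9]
   → E = (-8/3, 35/6)

E = (-8/3, 35/6)
F = (-41/9, 46/9)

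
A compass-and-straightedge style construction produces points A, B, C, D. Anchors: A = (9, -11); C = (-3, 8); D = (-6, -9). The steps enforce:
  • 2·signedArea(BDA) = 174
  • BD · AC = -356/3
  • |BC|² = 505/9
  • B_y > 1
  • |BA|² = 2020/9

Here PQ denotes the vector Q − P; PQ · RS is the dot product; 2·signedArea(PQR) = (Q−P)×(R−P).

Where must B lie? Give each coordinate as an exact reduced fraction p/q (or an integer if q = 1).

B = (1, 5/3)

1. B_x = 1  [2·signedArea(BDA) = 174 ∩ BD · AC = -356/3]
2. B_y = 5/3  [2·signedArea(BDA) = 174 ∩ BD · AC = -356/3]
   → B = (1, 5/3)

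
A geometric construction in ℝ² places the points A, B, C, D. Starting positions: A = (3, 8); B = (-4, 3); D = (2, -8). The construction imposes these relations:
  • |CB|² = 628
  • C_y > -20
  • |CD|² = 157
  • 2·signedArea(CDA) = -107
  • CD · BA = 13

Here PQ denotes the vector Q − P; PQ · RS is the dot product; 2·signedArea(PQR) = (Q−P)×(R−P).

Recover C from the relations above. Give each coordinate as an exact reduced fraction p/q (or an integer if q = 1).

C = (8, -19)

1. C_x = 8  [CD · BA = 13 ∩ 2·signedArea(CDA) = -107]
2. C_y = -19  [CD · BA = 13 ∩ 2·signedArea(CDA) = -107]
   → C = (8, -19)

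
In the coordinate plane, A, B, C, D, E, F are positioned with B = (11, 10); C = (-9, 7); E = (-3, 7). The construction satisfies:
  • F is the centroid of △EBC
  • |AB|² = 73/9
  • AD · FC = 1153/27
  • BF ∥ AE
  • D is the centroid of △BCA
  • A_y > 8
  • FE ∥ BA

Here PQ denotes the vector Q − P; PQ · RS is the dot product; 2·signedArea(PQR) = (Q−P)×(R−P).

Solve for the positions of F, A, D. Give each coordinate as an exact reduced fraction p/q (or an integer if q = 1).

A = (25/3, 9)
D = (31/9, 26/3)
F = (-1/3, 8)

1. F_x = -1/3  [F is the centroid of △EBC]
2. F_y = 8  [F is the centroid of △EBC]
   → F = (-1/3, 8)
3. A_x = 25/3  [BF ∥ AE ∩ FE ∥ BA]
4. A_y = 9  [BF ∥ AE ∩ FE ∥ BA]
   → A = (25/3, 9)
5. D_x = 31/9  [D is the centroid of △BCA]
6. D_y = 26/3  [D is the centroid of △BCA]
   → D = (31/9, 26/3)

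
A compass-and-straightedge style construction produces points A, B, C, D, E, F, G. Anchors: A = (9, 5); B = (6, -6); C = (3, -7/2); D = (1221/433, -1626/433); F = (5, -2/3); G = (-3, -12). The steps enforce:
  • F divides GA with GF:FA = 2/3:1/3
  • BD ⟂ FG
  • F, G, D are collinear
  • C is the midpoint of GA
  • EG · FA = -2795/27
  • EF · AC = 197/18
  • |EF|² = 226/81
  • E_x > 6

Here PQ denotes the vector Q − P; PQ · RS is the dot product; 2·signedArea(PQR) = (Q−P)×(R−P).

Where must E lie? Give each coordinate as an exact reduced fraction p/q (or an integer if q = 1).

1. E_x = 20/3  [line -4·x + -17/3·y + 635/27 = 0 ∩ |EF|² = 226/81]
2. E_y = -5/9  [line -4·x + -17/3·y + 635/27 = 0 ∩ |EF|² = 226/81]
   → E = (20/3, -5/9)

E = (20/3, -5/9)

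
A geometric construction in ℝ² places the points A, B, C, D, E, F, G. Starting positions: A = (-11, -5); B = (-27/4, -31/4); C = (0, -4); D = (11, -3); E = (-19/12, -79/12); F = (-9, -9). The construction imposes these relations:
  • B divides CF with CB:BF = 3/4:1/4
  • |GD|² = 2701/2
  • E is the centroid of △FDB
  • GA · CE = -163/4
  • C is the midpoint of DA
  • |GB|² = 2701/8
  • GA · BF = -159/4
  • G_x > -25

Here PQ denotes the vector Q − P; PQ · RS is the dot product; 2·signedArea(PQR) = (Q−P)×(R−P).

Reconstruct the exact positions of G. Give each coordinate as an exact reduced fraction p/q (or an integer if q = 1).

1. G_x = -49/2  [GA · BF = -159/4 ∩ GA · CE = -163/4]
2. G_y = -25/2  [GA · BF = -159/4 ∩ GA · CE = -163/4]
   → G = (-49/2, -25/2)

G = (-49/2, -25/2)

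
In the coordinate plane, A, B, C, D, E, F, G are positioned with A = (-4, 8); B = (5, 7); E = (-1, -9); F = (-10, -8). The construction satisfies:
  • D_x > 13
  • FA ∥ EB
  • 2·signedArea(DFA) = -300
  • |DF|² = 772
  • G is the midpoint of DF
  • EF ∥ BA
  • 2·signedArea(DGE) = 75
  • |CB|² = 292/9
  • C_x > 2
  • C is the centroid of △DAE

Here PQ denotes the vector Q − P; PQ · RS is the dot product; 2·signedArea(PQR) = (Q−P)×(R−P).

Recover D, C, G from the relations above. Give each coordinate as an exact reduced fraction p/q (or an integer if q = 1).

1. D_x = 14  [line -16·x + 6·y + 188 = 0 ∩ |DF|² = 772]
2. D_y = 6  [line -16·x + 6·y + 188 = 0 ∩ |DF|² = 772]
   → D = (14, 6)
3. C_x = 3  [C is the centroid of △DAE]
4. C_y = 5/3  [C is the centroid of △DAE]
   → C = (3, 5/3)
5. G_x = 2  [2·signedArea(DGE) = 75 ∩ G is the midpoint of DF]
6. G_y = -1  [2·signedArea(DGE) = 75 ∩ G is the midpoint of DF]
   → G = (2, -1)

C = (3, 5/3)
D = (14, 6)
G = (2, -1)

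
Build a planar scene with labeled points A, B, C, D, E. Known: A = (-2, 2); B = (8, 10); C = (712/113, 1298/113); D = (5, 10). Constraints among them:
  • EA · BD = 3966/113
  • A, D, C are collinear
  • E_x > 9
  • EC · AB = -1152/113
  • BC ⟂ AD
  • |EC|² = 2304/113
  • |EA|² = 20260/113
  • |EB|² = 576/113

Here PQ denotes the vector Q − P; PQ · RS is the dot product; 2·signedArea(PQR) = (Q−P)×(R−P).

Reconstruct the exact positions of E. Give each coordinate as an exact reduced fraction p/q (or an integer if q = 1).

1. E_x = 1096/113  [EA · BD = 3966/113 ∩ EC · AB = -1152/113]
2. E_y = 962/113  [EA · BD = 3966/113 ∩ EC · AB = -1152/113]
   → E = (1096/113, 962/113)

E = (1096/113, 962/113)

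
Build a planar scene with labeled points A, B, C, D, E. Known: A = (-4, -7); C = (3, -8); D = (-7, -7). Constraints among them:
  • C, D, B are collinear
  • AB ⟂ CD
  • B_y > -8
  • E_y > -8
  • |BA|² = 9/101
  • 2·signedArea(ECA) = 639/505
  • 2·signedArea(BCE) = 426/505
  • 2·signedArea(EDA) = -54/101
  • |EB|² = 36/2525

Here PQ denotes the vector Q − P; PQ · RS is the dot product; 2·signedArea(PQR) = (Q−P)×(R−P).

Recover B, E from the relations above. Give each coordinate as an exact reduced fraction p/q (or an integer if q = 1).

B = (-407/101, -737/101)
E = (-2029/505, -725/101)

1. B_x = -407/101  [C, D, B are collinear ∩ AB ⟂ CD]
2. B_y = -737/101  [C, D, B are collinear ∩ AB ⟂ CD]
   → B = (-407/101, -737/101)
3. E_x = -2029/505  [2·signedArea(EDA) = -54/101 ∩ 2·signedArea(BCE) = 426/505]
4. E_y = -725/101  [2·signedArea(EDA) = -54/101 ∩ 2·signedArea(BCE) = 426/505]
   → E = (-2029/505, -725/101)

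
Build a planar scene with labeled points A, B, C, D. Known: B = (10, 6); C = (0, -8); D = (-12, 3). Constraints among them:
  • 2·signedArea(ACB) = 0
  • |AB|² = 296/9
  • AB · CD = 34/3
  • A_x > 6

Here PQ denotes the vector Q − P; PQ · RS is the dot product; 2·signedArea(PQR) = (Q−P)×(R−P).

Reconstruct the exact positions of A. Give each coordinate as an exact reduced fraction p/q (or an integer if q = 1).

A = (20/3, 4/3)

1. A_x = 20/3  [2·signedArea(ACB) = 0 ∩ AB · CD = 34/3]
2. A_y = 4/3  [2·signedArea(ACB) = 0 ∩ AB · CD = 34/3]
   → A = (20/3, 4/3)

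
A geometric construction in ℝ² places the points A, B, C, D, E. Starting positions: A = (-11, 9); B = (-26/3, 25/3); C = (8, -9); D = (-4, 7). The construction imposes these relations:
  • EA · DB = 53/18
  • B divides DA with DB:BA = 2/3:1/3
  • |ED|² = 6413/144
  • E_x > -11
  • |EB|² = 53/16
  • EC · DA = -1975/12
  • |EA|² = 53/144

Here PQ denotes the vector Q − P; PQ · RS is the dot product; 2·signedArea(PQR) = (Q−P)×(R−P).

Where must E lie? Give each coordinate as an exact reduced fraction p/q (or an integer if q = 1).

1. E_x = -125/12  [line 14/3·x + -4/3·y + 1087/18 = 0 ∩ |EA|² = 53/144]
2. E_y = 53/6  [line 14/3·x + -4/3·y + 1087/18 = 0 ∩ |EA|² = 53/144]
   → E = (-125/12, 53/6)

E = (-125/12, 53/6)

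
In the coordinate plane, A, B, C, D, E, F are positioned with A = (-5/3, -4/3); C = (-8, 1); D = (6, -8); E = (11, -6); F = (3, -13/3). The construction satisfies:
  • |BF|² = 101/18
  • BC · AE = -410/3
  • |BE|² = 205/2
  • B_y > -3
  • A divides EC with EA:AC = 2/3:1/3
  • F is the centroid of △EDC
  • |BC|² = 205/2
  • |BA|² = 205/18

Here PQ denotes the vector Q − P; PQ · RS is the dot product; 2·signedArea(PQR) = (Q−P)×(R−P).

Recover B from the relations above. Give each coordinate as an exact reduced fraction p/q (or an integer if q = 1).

B = (3/2, -5/2)

1. B_x = 3/2  [line -38/3·x + 14/3·y + 92/3 = 0 ∩ |BE|² = 205/2]
2. B_y = -5/2  [line -38/3·x + 14/3·y + 92/3 = 0 ∩ |BE|² = 205/2]
   → B = (3/2, -5/2)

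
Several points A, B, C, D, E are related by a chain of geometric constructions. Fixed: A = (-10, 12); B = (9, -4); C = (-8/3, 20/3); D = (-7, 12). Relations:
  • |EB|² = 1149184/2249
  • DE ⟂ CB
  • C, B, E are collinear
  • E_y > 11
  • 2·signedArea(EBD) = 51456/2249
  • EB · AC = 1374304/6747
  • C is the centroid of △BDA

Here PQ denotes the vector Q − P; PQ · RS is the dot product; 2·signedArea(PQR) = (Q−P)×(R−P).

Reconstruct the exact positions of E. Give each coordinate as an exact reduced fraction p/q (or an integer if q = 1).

1. E_x = -17279/2249  [C, B, E are collinear ∩ DE ⟂ CB]
2. E_y = 25308/2249  [C, B, E are collinear ∩ DE ⟂ CB]
   → E = (-17279/2249, 25308/2249)

E = (-17279/2249, 25308/2249)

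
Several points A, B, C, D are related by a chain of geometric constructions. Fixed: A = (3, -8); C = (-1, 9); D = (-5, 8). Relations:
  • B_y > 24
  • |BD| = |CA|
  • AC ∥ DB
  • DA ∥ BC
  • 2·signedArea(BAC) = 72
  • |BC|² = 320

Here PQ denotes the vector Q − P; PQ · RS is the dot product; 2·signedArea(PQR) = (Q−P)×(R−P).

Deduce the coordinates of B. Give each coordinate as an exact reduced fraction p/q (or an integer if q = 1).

1. B_x = -9  [DA ∥ BC ∩ AC ∥ DB]
2. B_y = 25  [DA ∥ BC ∩ AC ∥ DB]
   → B = (-9, 25)

B = (-9, 25)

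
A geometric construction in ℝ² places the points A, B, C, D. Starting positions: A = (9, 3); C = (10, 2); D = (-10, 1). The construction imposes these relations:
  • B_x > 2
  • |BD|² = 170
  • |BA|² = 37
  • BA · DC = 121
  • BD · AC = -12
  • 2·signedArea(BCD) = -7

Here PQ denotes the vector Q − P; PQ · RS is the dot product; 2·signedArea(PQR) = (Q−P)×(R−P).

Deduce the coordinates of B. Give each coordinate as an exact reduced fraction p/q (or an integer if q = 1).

1. B_x = 3  [BA · DC = 121 ∩ 2·signedArea(BCD) = -7]
2. B_y = 2  [BA · DC = 121 ∩ 2·signedArea(BCD) = -7]
   → B = (3, 2)

B = (3, 2)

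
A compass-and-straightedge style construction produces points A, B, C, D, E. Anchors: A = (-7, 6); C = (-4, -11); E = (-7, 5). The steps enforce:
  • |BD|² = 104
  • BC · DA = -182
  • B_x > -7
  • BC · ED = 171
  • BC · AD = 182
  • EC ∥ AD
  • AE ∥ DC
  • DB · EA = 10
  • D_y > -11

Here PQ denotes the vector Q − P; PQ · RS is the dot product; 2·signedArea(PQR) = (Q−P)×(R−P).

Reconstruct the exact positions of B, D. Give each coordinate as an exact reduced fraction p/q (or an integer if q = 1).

1. D_x = -4  [AE ∥ DC ∩ EC ∥ AD]
2. D_y = -10  [AE ∥ DC ∩ EC ∥ AD]
   → D = (-4, -10)
3. B_x = -6  [BC · ED = 171 ∩ BC · AD = 182]
4. B_y = 0  [BC · ED = 171 ∩ BC · AD = 182]
   → B = (-6, 0)

B = (-6, 0)
D = (-4, -10)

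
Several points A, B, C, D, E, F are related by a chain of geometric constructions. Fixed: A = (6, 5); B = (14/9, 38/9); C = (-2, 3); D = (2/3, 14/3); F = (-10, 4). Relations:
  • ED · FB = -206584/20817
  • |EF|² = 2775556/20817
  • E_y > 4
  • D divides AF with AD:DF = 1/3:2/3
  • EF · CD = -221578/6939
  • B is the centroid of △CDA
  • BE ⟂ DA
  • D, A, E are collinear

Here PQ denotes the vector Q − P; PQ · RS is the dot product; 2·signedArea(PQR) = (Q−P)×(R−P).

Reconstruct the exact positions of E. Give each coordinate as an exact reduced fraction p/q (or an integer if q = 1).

E = (3526/2313, 10918/2313)

1. E_x = 3526/2313  [D, A, E are collinear ∩ BE ⟂ DA]
2. E_y = 10918/2313  [D, A, E are collinear ∩ BE ⟂ DA]
   → E = (3526/2313, 10918/2313)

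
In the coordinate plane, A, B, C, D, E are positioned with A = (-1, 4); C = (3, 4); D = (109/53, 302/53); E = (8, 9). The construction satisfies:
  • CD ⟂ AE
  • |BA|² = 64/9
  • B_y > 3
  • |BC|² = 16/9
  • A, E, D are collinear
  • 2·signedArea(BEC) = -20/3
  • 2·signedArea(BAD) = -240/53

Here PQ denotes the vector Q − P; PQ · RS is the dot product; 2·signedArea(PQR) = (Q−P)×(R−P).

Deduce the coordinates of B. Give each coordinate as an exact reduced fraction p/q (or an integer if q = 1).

1. B_x = 5/3  [2·signedArea(BEC) = -20/3 ∩ 2·signedArea(BAD) = -240/53]
2. B_y = 4  [2·signedArea(BEC) = -20/3 ∩ 2·signedArea(BAD) = -240/53]
   → B = (5/3, 4)

B = (5/3, 4)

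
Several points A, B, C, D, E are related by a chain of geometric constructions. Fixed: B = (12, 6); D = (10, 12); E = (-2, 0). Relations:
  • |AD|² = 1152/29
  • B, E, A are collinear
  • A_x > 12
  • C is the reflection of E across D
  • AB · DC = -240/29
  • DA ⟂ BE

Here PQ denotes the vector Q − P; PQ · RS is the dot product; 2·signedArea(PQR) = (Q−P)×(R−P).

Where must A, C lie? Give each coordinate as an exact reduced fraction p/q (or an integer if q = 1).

1. A_x = 362/29  [B, E, A are collinear ∩ DA ⟂ BE]
2. A_y = 180/29  [B, E, A are collinear ∩ DA ⟂ BE]
   → A = (362/29, 180/29)
3. C_x = 22  [C is the reflection of E across D]
4. C_y = 24  [C is the reflection of E across D]
   → C = (22, 24)

A = (362/29, 180/29)
C = (22, 24)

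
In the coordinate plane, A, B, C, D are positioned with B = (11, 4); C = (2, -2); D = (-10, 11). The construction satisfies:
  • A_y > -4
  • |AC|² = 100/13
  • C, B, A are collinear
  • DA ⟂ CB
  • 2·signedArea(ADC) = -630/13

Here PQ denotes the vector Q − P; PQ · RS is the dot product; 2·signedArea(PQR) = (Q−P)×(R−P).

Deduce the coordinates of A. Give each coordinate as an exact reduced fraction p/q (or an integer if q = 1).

1. A_x = -4/13  [C, B, A are collinear ∩ DA ⟂ CB]
2. A_y = -46/13  [C, B, A are collinear ∩ DA ⟂ CB]
   → A = (-4/13, -46/13)

A = (-4/13, -46/13)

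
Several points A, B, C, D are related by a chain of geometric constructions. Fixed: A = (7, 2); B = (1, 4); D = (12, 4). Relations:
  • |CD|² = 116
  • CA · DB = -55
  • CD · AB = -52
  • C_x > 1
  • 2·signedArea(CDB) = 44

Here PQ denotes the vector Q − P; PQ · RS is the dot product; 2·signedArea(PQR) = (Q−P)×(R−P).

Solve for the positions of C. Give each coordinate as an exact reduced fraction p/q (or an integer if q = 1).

1. C_x = 2  [2·signedArea(CDB) = 44 ∩ CD · AB = -52]
2. C_y = 0  [2·signedArea(CDB) = 44 ∩ CD · AB = -52]
   → C = (2, 0)

C = (2, 0)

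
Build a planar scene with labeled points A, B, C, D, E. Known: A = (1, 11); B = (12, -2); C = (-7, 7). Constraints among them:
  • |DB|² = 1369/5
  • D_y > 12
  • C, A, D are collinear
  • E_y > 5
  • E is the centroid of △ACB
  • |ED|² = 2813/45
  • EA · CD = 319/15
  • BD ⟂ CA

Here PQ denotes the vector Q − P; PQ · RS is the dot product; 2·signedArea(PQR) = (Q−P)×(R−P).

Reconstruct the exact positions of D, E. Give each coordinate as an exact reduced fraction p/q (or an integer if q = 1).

D = (23/5, 64/5)
E = (2, 16/3)

1. D_x = 23/5  [C, A, D are collinear ∩ BD ⟂ CA]
2. D_y = 64/5  [C, A, D are collinear ∩ BD ⟂ CA]
   → D = (23/5, 64/5)
3. E_x = 2  [E is the centroid of △ACB]
4. E_y = 16/3  [E is the centroid of △ACB]
   → E = (2, 16/3)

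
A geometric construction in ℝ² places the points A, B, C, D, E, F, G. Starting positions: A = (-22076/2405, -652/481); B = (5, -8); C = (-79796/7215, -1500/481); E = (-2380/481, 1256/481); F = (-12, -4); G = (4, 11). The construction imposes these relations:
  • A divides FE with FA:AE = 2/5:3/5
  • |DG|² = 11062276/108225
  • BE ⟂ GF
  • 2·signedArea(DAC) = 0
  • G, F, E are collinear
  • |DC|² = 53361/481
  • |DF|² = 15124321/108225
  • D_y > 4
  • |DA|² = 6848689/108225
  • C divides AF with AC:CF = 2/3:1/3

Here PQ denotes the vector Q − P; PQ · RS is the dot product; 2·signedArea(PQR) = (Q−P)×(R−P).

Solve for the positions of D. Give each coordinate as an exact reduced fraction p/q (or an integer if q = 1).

1. D_x = -24356/7215  [line 848/481·x + -13568/7215·y + 98368/7215 = 0 ∩ |DC|² = 53361/481]
2. D_y = 1965/481  [line 848/481·x + -13568/7215·y + 98368/7215 = 0 ∩ |DC|² = 53361/481]
   → D = (-24356/7215, 1965/481)

D = (-24356/7215, 1965/481)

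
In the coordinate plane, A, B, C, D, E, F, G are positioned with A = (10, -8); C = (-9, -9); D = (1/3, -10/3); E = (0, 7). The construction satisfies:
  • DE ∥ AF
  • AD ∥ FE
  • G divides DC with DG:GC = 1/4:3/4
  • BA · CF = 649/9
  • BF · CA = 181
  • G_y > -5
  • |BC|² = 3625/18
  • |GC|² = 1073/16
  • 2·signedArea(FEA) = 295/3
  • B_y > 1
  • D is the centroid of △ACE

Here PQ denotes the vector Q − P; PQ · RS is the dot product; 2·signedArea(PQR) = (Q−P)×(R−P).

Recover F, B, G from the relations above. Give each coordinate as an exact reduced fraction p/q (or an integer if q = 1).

B = (1/6, 11/6)
F = (29/3, 7/3)
G = (-2, -19/4)

1. F_x = 29/3  [AD ∥ FE ∩ DE ∥ AF]
2. F_y = 7/3  [AD ∥ FE ∩ DE ∥ AF]
   → F = (29/3, 7/3)
3. B_x = 1/6  [BF · CA = 181 ∩ BA · CF = 649/9]
4. B_y = 11/6  [BF · CA = 181 ∩ BA · CF = 649/9]
   → B = (1/6, 11/6)
5. G_x = -2  [G divides DC with DG:GC = 1/4:3/4]
6. G_y = -19/4  [G divides DC with DG:GC = 1/4:3/4]
   → G = (-2, -19/4)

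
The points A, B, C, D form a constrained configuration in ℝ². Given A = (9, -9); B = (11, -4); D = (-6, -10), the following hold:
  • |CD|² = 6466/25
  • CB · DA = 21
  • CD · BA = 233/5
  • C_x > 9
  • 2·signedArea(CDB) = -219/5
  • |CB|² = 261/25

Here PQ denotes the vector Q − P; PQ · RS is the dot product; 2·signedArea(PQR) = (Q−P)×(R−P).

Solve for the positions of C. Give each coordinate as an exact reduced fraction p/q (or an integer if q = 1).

1. C_x = 49/5  [2·signedArea(CDB) = -219/5 ∩ CD · BA = 233/5]
2. C_y = -7  [2·signedArea(CDB) = -219/5 ∩ CD · BA = 233/5]
   → C = (49/5, -7)

C = (49/5, -7)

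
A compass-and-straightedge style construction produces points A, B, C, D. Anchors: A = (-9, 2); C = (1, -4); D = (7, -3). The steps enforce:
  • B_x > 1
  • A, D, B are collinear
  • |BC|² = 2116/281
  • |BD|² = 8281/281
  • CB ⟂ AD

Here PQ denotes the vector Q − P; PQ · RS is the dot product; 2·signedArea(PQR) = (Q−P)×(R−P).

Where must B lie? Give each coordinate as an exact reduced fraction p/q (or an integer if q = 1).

1. B_x = 511/281  [A, D, B are collinear ∩ CB ⟂ AD]
2. B_y = -388/281  [A, D, B are collinear ∩ CB ⟂ AD]
   → B = (511/281, -388/281)

B = (511/281, -388/281)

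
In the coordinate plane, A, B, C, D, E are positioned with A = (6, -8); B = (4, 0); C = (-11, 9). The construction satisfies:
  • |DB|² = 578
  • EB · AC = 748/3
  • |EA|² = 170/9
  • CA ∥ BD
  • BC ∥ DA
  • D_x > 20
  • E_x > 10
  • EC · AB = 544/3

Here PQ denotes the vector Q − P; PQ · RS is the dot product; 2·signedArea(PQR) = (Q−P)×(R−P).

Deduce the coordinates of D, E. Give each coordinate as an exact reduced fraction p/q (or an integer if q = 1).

1. D_x = 21  [BC ∥ DA ∩ CA ∥ BD]
2. D_y = -17  [BC ∥ DA ∩ CA ∥ BD]
   → D = (21, -17)
3. E_x = 31/3  [EC · AB = 544/3 ∩ EB · AC = 748/3]
4. E_y = -25/3  [EC · AB = 544/3 ∩ EB · AC = 748/3]
   → E = (31/3, -25/3)

D = (21, -17)
E = (31/3, -25/3)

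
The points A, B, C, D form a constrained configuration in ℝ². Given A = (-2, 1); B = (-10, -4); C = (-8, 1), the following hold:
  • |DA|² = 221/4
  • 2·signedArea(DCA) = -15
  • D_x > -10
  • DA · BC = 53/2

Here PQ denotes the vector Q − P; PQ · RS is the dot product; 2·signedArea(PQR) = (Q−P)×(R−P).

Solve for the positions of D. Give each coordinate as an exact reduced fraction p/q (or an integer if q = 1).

1. D_x = -9  [DA · BC = 53/2 ∩ 2·signedArea(DCA) = -15]
2. D_y = -3/2  [DA · BC = 53/2 ∩ 2·signedArea(DCA) = -15]
   → D = (-9, -3/2)

D = (-9, -3/2)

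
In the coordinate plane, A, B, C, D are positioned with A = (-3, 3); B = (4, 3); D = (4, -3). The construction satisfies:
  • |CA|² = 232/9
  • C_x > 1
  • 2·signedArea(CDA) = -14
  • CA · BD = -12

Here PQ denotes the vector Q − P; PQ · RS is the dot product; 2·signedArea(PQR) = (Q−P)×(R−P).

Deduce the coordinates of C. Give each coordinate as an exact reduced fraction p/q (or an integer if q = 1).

C = (5/3, 1)

1. C_x = 5/3  [CA · BD = -12 ∩ 2·signedArea(CDA) = -14]
2. C_y = 1  [CA · BD = -12 ∩ 2·signedArea(CDA) = -14]
   → C = (5/3, 1)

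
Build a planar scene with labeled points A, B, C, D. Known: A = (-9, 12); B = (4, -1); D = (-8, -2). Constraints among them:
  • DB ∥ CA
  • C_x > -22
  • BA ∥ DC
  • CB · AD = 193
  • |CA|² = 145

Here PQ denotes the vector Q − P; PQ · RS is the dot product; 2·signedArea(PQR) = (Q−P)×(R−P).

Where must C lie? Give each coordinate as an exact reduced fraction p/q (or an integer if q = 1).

C = (-21, 11)

1. C_x = -21  [DB ∥ CA ∩ BA ∥ DC]
2. C_y = 11  [DB ∥ CA ∩ BA ∥ DC]
   → C = (-21, 11)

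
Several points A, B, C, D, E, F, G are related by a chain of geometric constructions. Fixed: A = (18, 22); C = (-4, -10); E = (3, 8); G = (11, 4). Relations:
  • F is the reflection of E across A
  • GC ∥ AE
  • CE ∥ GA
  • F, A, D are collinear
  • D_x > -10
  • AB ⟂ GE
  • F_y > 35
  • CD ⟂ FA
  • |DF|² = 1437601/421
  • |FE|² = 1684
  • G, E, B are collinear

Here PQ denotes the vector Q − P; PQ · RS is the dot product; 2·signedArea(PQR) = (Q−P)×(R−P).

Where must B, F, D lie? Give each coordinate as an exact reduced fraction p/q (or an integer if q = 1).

1. B_x = 47/5  [G, E, B are collinear ∩ AB ⟂ GE]
2. B_y = 24/5  [G, E, B are collinear ∩ AB ⟂ GE]
   → B = (47/5, 24/5)
3. F_x = 33  [F is the reflection of E across A]
4. F_y = 36  [F is the reflection of E across A]
   → F = (33, 36)
5. D_x = -4092/421  [F, A, D are collinear ∩ CD ⟂ FA]
6. D_y = -1630/421  [F, A, D are collinear ∩ CD ⟂ FA]
   → D = (-4092/421, -1630/421)

B = (47/5, 24/5)
D = (-4092/421, -1630/421)
F = (33, 36)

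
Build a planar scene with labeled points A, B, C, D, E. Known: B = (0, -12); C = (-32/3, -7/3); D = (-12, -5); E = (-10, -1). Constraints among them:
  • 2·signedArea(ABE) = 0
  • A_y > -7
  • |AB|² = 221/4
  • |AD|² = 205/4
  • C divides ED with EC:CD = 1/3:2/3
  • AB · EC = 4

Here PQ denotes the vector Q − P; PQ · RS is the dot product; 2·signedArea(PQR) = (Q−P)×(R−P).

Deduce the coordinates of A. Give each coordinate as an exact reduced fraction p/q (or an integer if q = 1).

A = (-5, -13/2)

1. A_x = -5  [2·signedArea(ABE) = 0 ∩ AB · EC = 4]
2. A_y = -13/2  [2·signedArea(ABE) = 0 ∩ AB · EC = 4]
   → A = (-5, -13/2)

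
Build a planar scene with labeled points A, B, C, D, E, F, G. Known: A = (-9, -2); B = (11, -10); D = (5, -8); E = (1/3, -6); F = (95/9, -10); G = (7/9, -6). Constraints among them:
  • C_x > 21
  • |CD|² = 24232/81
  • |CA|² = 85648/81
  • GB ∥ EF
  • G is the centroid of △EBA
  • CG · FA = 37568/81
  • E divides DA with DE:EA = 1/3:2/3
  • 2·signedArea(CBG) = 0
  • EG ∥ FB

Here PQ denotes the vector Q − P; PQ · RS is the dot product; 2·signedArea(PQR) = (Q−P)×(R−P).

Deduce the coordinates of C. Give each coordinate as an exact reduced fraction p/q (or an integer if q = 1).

1. C_x = 191/9  [2·signedArea(CBG) = 0 ∩ CG · FA = 37568/81]
2. C_y = -14  [2·signedArea(CBG) = 0 ∩ CG · FA = 37568/81]
   → C = (191/9, -14)

C = (191/9, -14)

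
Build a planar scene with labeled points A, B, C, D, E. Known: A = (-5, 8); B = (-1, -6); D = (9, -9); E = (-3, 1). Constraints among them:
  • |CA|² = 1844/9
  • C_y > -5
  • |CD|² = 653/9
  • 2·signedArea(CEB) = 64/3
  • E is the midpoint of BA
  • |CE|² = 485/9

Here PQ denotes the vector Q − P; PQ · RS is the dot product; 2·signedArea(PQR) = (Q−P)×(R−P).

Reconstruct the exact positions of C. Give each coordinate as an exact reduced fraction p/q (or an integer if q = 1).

C = (5/3, -14/3)

1. C_x = 5/3  [line 7·x + 2·y + -7/3 = 0 ∩ |CD|² = 653/9]
2. C_y = -14/3  [line 7·x + 2·y + -7/3 = 0 ∩ |CD|² = 653/9]
   → C = (5/3, -14/3)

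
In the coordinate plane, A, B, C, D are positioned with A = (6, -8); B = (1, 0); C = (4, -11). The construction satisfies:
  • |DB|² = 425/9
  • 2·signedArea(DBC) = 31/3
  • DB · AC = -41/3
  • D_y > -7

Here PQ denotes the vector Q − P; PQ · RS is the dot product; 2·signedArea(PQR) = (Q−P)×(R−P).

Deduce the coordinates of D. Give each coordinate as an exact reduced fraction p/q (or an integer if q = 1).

1. D_x = 11/3  [DB · AC = -41/3 ∩ 2·signedArea(DBC) = 31/3]
2. D_y = -19/3  [DB · AC = -41/3 ∩ 2·signedArea(DBC) = 31/3]
   → D = (11/3, -19/3)

D = (11/3, -19/3)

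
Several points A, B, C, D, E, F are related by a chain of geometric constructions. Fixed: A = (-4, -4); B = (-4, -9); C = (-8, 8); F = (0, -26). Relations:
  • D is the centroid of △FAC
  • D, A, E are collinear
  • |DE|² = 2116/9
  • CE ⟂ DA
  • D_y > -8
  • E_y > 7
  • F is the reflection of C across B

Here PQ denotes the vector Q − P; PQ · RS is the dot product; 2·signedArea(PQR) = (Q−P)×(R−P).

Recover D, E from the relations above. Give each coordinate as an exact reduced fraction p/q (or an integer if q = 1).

D = (-4, -22/3)
E = (-4, 8)

1. D_x = -4  [D is the centroid of △FAC]
2. D_y = -22/3  [D is the centroid of △FAC]
   → D = (-4, -22/3)
3. E_x = -4  [D, A, E are collinear ∩ CE ⟂ DA]
4. E_y = 8  [D, A, E are collinear ∩ CE ⟂ DA]
   → E = (-4, 8)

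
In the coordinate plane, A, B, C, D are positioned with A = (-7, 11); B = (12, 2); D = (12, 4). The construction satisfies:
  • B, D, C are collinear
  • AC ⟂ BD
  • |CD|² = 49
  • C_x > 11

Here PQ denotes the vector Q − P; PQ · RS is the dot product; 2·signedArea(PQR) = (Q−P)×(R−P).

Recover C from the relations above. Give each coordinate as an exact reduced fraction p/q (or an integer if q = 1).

C = (12, 11)

1. C_x = 12  [B, D, C are collinear ∩ AC ⟂ BD]
2. C_y = 11  [B, D, C are collinear ∩ AC ⟂ BD]
   → C = (12, 11)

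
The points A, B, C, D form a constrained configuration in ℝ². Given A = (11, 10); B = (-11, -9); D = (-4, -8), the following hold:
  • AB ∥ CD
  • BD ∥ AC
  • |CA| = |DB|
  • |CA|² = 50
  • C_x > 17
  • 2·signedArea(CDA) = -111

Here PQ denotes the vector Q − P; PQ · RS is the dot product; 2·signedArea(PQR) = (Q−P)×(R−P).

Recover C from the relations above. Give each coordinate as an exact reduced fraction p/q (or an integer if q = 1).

1. C_x = 18  [AB ∥ CD ∩ BD ∥ AC]
2. C_y = 11  [AB ∥ CD ∩ BD ∥ AC]
   → C = (18, 11)

C = (18, 11)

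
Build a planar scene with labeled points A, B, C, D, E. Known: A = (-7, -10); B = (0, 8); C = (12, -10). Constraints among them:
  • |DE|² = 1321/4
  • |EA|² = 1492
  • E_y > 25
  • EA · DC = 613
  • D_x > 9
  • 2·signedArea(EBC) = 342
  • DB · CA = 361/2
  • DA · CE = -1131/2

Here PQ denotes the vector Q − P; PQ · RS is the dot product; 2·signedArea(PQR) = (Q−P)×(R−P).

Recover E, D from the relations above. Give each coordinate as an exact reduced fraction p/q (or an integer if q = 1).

1. E_x = 7  [line 18·x + 12·y + -438 = 0 ∩ |EA|² = 1492]
2. E_y = 26  [line 18·x + 12·y + -438 = 0 ∩ |EA|² = 1492]
   → E = (7, 26)
3. D_x = 19/2  [DA · CE = -1131/2 ∩ EA · DC = 613]
4. D_y = 8  [DA · CE = -1131/2 ∩ EA · DC = 613]
   → D = (19/2, 8)

D = (19/2, 8)
E = (7, 26)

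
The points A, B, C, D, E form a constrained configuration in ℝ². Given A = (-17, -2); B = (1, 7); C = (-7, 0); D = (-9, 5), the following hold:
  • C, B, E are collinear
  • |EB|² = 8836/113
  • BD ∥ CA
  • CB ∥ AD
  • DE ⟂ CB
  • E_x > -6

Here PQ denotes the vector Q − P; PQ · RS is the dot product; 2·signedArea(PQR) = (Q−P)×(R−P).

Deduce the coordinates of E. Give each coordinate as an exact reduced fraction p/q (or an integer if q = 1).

E = (-639/113, 133/113)

1. E_x = -639/113  [C, B, E are collinear ∩ DE ⟂ CB]
2. E_y = 133/113  [C, B, E are collinear ∩ DE ⟂ CB]
   → E = (-639/113, 133/113)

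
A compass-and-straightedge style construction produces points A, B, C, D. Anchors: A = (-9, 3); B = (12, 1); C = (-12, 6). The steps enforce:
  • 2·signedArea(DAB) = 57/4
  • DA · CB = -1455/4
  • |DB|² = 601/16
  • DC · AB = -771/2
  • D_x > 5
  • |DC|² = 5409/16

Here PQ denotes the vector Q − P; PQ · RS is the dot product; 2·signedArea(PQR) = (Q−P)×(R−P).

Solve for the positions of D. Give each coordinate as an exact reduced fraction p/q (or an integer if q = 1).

D = (6, 9/4)

1. D_x = 6  [DA · CB = -1455/4 ∩ DC · AB = -771/2]
2. D_y = 9/4  [DA · CB = -1455/4 ∩ DC · AB = -771/2]
   → D = (6, 9/4)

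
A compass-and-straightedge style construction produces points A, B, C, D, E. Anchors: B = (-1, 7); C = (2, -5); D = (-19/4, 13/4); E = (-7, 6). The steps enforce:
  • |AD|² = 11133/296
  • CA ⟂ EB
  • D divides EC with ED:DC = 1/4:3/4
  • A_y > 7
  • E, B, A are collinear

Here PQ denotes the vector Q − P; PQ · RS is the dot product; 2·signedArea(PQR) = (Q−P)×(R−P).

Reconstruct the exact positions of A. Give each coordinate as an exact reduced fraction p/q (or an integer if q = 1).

1. A_x = -1/37  [E, B, A are collinear ∩ CA ⟂ EB]
2. A_y = 265/37  [E, B, A are collinear ∩ CA ⟂ EB]
   → A = (-1/37, 265/37)

A = (-1/37, 265/37)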